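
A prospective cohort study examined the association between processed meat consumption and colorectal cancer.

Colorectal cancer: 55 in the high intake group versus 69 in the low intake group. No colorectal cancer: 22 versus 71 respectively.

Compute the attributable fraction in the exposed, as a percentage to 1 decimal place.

From the description: a = 55, b = 22, c = 69, d = 71.
Risk in exposed = 55/77 = 0.71429; risk in unexposed = 69/140 = 0.49286.
RR = 0.71429/0.49286 = 1.44928
AR% = (RR − 1)/RR × 100 = (1.44928 − 1)/1.44928 × 100 = 31.0000%

31.0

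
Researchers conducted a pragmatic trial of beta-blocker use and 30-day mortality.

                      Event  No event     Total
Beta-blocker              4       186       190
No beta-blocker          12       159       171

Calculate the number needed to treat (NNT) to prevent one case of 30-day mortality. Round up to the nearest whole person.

Risk in treated group = 4/190 = 0.02105; risk in control = 12/171 = 0.07018.
Absolute risk reduction = 0.07018 − 0.02105 = 0.04912
NNT = 1 / ARR = 1 / 0.04912 = 20.357 → round up → 21

21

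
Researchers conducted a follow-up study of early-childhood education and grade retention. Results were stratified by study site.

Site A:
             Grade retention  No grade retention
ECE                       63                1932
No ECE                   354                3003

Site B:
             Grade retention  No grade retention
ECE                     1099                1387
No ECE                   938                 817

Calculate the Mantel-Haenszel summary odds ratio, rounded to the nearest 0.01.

OR_MH = Σ(aᵢdᵢ/nᵢ) / Σ(bᵢcᵢ/nᵢ), where nᵢ is the stratum total.
Stratum 1 (Site A): n = 5352; a·d/n = 63·3003/5352 = 35.3492; b·c/n = 1932·354/5352 = 127.7892
Stratum 2 (Site B): n = 4241; a·d/n = 1099·817/4241 = 211.7149; b·c/n = 1387·938/4241 = 306.7687
OR_MH = (35.3492 + 211.7149) / (127.7892 + 306.7687) = 247.0641 / 434.5579 = 0.56854

0.57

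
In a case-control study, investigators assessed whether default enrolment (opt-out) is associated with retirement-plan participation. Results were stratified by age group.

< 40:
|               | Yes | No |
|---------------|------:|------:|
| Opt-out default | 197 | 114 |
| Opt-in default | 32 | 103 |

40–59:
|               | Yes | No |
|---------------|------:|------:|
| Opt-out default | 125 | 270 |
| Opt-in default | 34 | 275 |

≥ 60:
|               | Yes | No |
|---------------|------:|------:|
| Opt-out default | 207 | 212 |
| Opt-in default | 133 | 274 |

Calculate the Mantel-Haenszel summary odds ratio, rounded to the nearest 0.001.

OR_MH = Σ(aᵢdᵢ/nᵢ) / Σ(bᵢcᵢ/nᵢ), where nᵢ is the stratum total.
Stratum 1 (< 40): n = 446; a·d/n = 197·103/446 = 45.4955; b·c/n = 114·32/446 = 8.1794
Stratum 2 (40–59): n = 704; a·d/n = 125·275/704 = 48.8281; b·c/n = 270·34/704 = 13.0398
Stratum 3 (≥ 60): n = 826; a·d/n = 207·274/826 = 68.6659; b·c/n = 212·133/826 = 34.1356
OR_MH = (45.4955 + 48.8281 + 68.6659) / (8.1794 + 13.0398 + 34.1356) = 162.9895 / 55.3547 = 2.94445

2.944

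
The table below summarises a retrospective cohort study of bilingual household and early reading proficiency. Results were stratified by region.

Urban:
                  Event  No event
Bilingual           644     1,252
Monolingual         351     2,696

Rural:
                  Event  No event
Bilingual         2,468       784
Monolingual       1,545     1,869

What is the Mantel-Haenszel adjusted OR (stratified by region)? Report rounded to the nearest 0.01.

OR_MH = Σ(aᵢdᵢ/nᵢ) / Σ(bᵢcᵢ/nᵢ), where nᵢ is the stratum total.
Stratum 1 (Urban): n = 4943; a·d/n = 644·2696/4943 = 351.2490; b·c/n = 1252·351/4943 = 88.9039
Stratum 2 (Rural): n = 6666; a·d/n = 2468·1869/6666 = 691.9730; b·c/n = 784·1545/6666 = 181.7102
OR_MH = (351.2490 + 691.9730) / (88.9039 + 181.7102) = 1043.2220 / 270.6141 = 3.85502

3.86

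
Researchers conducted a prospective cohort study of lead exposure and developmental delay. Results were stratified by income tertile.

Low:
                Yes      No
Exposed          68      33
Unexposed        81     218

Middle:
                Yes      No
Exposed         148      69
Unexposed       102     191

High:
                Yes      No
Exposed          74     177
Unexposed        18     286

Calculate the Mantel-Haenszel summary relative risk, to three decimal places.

RR_MH = Σ(aᵢ·n₀ᵢ/nᵢ) / Σ(cᵢ·n₁ᵢ/nᵢ), with n₁ᵢ = aᵢ+bᵢ (exposed), n₀ᵢ = cᵢ+dᵢ (unexposed), nᵢ = n₁ᵢ+n₀ᵢ.
Stratum 1 (Low): n₁ = 101, n₀ = 299, n = 400; a·n₀/n = 68·299/400 = 50.8300; c·n₁/n = 81·101/400 = 20.4525
Stratum 2 (Middle): n₁ = 217, n₀ = 293, n = 510; a·n₀/n = 148·293/510 = 85.0275; c·n₁/n = 102·217/510 = 43.4000
Stratum 3 (High): n₁ = 251, n₀ = 304, n = 555; a·n₀/n = 74·304/555 = 40.5333; c·n₁/n = 18·251/555 = 8.1405
RR_MH = (50.8300 + 85.0275 + 40.5333) / (20.4525 + 43.4000 + 8.1405) = 176.3908 / 71.9930 = 2.45011

2.450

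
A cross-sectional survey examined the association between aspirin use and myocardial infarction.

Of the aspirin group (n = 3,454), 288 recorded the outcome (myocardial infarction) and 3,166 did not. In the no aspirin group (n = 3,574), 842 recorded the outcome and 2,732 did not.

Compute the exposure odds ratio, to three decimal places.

0.295

From the description: a = 288, b = 3166, c = 842, d = 2732.
OR = (a·d)/(b·c) = (288 × 2732) / (3166 × 842) = 786816 / 2665772 = 0.29516
Exposure is associated with lower odds of myocardial infarction (OR = 0.30 < 1).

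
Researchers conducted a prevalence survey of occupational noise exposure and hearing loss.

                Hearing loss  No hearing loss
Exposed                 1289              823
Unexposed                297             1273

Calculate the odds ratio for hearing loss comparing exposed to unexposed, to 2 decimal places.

6.71

Cells: a = 1289, b = 823, c = 297, d = 1273.
OR = (a·d)/(b·c) = (1289 × 1273) / (823 × 297) = 1640897 / 244431 = 6.71313
The odds of hearing loss are about 6.71 times as high in the exposed group.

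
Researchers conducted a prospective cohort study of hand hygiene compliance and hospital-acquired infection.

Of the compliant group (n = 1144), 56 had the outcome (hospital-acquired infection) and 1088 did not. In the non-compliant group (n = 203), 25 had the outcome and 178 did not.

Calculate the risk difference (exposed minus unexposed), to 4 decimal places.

-0.0742

From the description: a = 56, b = 1088, c = 25, d = 178.
Risk in exposed = 56/1144 = 0.048951; risk in unexposed = 25/203 = 0.123153.
Risk difference = 0.048951 − 0.123153 = -0.074202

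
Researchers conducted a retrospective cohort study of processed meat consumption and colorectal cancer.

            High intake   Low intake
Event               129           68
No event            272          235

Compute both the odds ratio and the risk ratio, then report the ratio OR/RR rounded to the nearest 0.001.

1.143

Reading the table with exposure as columns: a = 129 (High intake, case), b = 272 (High intake, non-case), c = 68 (Low intake, case), d = 235.
OR = (129·235)/(272·68) = 30315/18496 = 1.63900
Risk in exposed = 129/401 = 0.32170; risk in unexposed = 68/303 = 0.22442; RR = 1.43344
OR/RR = 1.63900 / 1.43344 = 1.14341
The outcome is not rare, so the OR lies further from 1 than the RR.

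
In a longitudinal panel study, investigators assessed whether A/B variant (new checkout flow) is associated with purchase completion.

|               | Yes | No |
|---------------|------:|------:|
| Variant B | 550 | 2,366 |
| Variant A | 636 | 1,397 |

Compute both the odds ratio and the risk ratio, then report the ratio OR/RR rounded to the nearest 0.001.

0.847

Cells: a = 550, b = 2366, c = 636, d = 1397.
OR = (550·1397)/(2366·636) = 768350/1504776 = 0.51061
Risk in exposed = 550/2916 = 0.18861; risk in unexposed = 636/2033 = 0.31284; RR = 0.60291
OR/RR = 0.51061 / 0.60291 = 0.84690
The outcome is not rare, so the OR lies further from 1 than the RR.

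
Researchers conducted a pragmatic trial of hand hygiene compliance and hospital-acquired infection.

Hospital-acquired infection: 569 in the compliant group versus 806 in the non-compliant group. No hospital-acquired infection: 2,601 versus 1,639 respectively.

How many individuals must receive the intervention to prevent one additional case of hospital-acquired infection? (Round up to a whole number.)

7

Risk in treated group = 569/3170 = 0.17950; risk in control = 806/2445 = 0.32965.
Absolute risk reduction = 0.32965 − 0.17950 = 0.15016
NNT = 1 / ARR = 1 / 0.15016 = 6.660 → round up → 7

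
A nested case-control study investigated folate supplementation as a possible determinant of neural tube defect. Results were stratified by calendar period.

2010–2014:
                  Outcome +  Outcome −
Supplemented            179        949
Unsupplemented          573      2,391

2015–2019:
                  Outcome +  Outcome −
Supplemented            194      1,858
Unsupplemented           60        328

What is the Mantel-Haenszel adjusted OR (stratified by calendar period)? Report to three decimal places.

OR_MH = Σ(aᵢdᵢ/nᵢ) / Σ(bᵢcᵢ/nᵢ), where nᵢ is the stratum total.
Stratum 1 (2010–2014): n = 4092; a·d/n = 179·2391/4092 = 104.5916; b·c/n = 949·573/4092 = 132.8878
Stratum 2 (2015–2019): n = 2440; a·d/n = 194·328/2440 = 26.0787; b·c/n = 1858·60/2440 = 45.6885
OR_MH = (104.5916 + 26.0787) / (132.8878 + 45.6885) = 130.6703 / 178.5764 = 0.73173

0.732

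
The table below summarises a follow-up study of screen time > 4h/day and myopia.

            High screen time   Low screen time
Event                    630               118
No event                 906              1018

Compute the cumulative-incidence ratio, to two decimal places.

3.95

Reading the table with exposure as columns: a = 630 (High screen time, case), b = 906 (High screen time, non-case), c = 118 (Low screen time, case), d = 1018.
Risk in exposed = 630/1536 = 0.41016; risk in unexposed = 118/1136 = 0.10387.
RR = 0.41016 / 0.10387 = 3.94862
The risk among the exposed is 3.95 times that among the unexposed.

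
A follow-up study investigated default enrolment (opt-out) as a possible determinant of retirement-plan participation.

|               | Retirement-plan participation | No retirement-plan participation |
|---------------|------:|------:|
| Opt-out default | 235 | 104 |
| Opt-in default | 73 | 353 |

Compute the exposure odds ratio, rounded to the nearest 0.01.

Cells: a = 235, b = 104, c = 73, d = 353.
OR = (a·d)/(b·c) = (235 × 353) / (104 × 73) = 82955 / 7592 = 10.92663
The odds of retirement-plan participation are about 10.93 times as high in the opt-out default group.

10.93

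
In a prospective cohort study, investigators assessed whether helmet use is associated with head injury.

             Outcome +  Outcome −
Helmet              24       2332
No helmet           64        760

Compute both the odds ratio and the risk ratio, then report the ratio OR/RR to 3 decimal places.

Cells: a = 24, b = 2332, c = 64, d = 760.
OR = (24·760)/(2332·64) = 18240/149248 = 0.12221
Risk in exposed = 24/2356 = 0.01019; risk in unexposed = 64/824 = 0.07767; RR = 0.13115
OR/RR = 0.12221 / 0.13115 = 0.93182
The outcome is rare in both groups, so OR ≈ RR (ratio near 1).

0.932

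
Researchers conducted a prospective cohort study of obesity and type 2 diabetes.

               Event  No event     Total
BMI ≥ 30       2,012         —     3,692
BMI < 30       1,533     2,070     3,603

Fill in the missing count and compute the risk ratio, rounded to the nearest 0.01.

The missing cell is in the exposed row: 3692 − 2012 = 1680.
So a = 2012, b = 1680, c = 1533, d = 2070.
RR = [a/(a+b)] / [c/(c+d)] = (2012/3692) / (1533/3603) = 0.54496/0.42548 = 1.28082

1.28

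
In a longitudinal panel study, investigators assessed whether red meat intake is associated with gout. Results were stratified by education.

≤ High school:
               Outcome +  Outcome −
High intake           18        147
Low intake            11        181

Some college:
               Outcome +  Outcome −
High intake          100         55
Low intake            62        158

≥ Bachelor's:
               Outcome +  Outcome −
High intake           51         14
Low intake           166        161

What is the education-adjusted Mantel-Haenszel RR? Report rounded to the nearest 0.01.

RR_MH = Σ(aᵢ·n₀ᵢ/nᵢ) / Σ(cᵢ·n₁ᵢ/nᵢ), with n₁ᵢ = aᵢ+bᵢ (exposed), n₀ᵢ = cᵢ+dᵢ (unexposed), nᵢ = n₁ᵢ+n₀ᵢ.
Stratum 1 (≤ High school): n₁ = 165, n₀ = 192, n = 357; a·n₀/n = 18·192/357 = 9.6807; c·n₁/n = 11·165/357 = 5.0840
Stratum 2 (Some college): n₁ = 155, n₀ = 220, n = 375; a·n₀/n = 100·220/375 = 58.6667; c·n₁/n = 62·155/375 = 25.6267
Stratum 3 (≥ Bachelor's): n₁ = 65, n₀ = 327, n = 392; a·n₀/n = 51·327/392 = 42.5434; c·n₁/n = 166·65/392 = 27.5255
RR_MH = (9.6807 + 58.6667 + 42.5434) / (5.0840 + 25.6267 + 27.5255) = 110.8907 / 58.2362 = 1.90415

1.90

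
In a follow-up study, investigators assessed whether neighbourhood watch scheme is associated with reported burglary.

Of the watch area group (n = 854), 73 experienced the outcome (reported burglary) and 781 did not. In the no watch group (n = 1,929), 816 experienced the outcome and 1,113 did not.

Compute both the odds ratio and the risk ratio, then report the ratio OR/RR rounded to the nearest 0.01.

From the description: a = 73, b = 781, c = 816, d = 1113.
OR = (73·1113)/(781·816) = 81249/637296 = 0.12749
Risk in exposed = 73/854 = 0.08548; risk in unexposed = 816/1929 = 0.42302; RR = 0.20207
OR/RR = 0.12749 / 0.20207 = 0.63091
The outcome is not rare, so the OR lies further from 1 than the RR.

0.63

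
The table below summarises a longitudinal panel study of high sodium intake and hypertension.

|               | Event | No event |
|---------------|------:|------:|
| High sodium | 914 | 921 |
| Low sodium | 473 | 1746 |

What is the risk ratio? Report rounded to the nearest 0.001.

2.337

Cells: a = 914, b = 921, c = 473, d = 1746.
Risk in exposed = 914/1835 = 0.49809; risk in unexposed = 473/2219 = 0.21316.
RR = 0.49809 / 0.21316 = 2.33672
The risk among the exposed is 2.34 times that among the unexposed.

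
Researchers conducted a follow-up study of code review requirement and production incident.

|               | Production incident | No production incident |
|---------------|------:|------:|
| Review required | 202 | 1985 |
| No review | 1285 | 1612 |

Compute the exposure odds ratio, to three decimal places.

0.128

Cells: a = 202, b = 1985, c = 1285, d = 1612.
OR = (a·d)/(b·c) = (202 × 1612) / (1985 × 1285) = 325624 / 2550725 = 0.12766
Exposure is associated with lower odds of production incident (OR = 0.13 < 1).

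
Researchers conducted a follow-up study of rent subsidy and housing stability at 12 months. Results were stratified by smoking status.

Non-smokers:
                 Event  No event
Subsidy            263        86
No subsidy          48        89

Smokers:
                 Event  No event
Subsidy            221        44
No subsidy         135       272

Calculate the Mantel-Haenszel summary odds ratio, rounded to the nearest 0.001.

OR_MH = Σ(aᵢdᵢ/nᵢ) / Σ(bᵢcᵢ/nᵢ), where nᵢ is the stratum total.
Stratum 1 (Non-smokers): n = 486; a·d/n = 263·89/486 = 48.1626; b·c/n = 86·48/486 = 8.4938
Stratum 2 (Smokers): n = 672; a·d/n = 221·272/672 = 89.4524; b·c/n = 44·135/672 = 8.8393
OR_MH = (48.1626 + 89.4524) / (8.4938 + 8.8393) = 137.6149 / 17.3331 = 7.93942

7.939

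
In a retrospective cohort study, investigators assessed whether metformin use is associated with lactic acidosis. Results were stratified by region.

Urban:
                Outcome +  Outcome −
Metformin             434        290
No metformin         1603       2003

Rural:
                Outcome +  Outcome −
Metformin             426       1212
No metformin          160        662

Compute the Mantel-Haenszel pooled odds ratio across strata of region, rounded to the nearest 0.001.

OR_MH = Σ(aᵢdᵢ/nᵢ) / Σ(bᵢcᵢ/nᵢ), where nᵢ is the stratum total.
Stratum 1 (Urban): n = 4330; a·d/n = 434·2003/4330 = 200.7626; b·c/n = 290·1603/4330 = 107.3603
Stratum 2 (Rural): n = 2460; a·d/n = 426·662/2460 = 114.6390; b·c/n = 1212·160/2460 = 78.8293
OR_MH = (200.7626 + 114.6390) / (107.3603 + 78.8293) = 315.4016 / 186.1895 = 1.69398

1.694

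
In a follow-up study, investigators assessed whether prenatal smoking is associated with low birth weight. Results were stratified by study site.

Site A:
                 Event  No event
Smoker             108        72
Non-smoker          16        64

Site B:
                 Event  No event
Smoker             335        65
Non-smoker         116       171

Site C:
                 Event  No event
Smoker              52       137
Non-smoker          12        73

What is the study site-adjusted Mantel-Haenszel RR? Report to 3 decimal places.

RR_MH = Σ(aᵢ·n₀ᵢ/nᵢ) / Σ(cᵢ·n₁ᵢ/nᵢ), with n₁ᵢ = aᵢ+bᵢ (exposed), n₀ᵢ = cᵢ+dᵢ (unexposed), nᵢ = n₁ᵢ+n₀ᵢ.
Stratum 1 (Site A): n₁ = 180, n₀ = 80, n = 260; a·n₀/n = 108·80/260 = 33.2308; c·n₁/n = 16·180/260 = 11.0769
Stratum 2 (Site B): n₁ = 400, n₀ = 287, n = 687; a·n₀/n = 335·287/687 = 139.9491; c·n₁/n = 116·400/687 = 67.5400
Stratum 3 (Site C): n₁ = 189, n₀ = 85, n = 274; a·n₀/n = 52·85/274 = 16.1314; c·n₁/n = 12·189/274 = 8.2774
RR_MH = (33.2308 + 139.9491 + 16.1314) / (11.0769 + 67.5400 + 8.2774) = 189.3112 / 86.8943 = 2.17864

2.179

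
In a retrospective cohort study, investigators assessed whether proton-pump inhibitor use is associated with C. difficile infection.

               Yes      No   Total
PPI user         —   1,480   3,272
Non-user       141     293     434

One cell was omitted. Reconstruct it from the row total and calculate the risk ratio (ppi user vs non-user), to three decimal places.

The missing cell is in the exposed row: 3272 − 1480 = 1792.
So a = 1792, b = 1480, c = 141, d = 293.
RR = [a/(a+b)] / [c/(c+d)] = (1792/3272) / (141/434) = 0.54768/0.32488 = 1.68576

1.686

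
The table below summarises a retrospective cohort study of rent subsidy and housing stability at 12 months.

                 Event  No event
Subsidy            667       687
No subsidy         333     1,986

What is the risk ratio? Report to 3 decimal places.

3.431

Cells: a = 667, b = 687, c = 333, d = 1986.
Risk in exposed = 667/1354 = 0.49261; risk in unexposed = 333/2319 = 0.14360.
RR = 0.49261 / 0.14360 = 3.43055
The risk among the exposed is 3.43 times that among the unexposed.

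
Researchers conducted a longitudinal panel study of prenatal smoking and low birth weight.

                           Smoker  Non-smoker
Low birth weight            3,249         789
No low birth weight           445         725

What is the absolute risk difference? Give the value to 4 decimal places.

Reading the table with exposure as columns: a = 3249 (Smoker, case), b = 445 (Smoker, non-case), c = 789 (Non-smoker, case), d = 725.
Risk in exposed = 3249/3694 = 0.879534; risk in unexposed = 789/1514 = 0.521136.
Risk difference = 0.879534 − 0.521136 = 0.358398

0.3584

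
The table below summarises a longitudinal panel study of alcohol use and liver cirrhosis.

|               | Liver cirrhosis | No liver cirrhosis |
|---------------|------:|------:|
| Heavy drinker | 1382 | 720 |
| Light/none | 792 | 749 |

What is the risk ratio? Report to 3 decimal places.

1.279

Cells: a = 1382, b = 720, c = 792, d = 749.
Risk in exposed = 1382/2102 = 0.65747; risk in unexposed = 792/1541 = 0.51395.
RR = 0.65747 / 0.51395 = 1.27924
The risk among the exposed is 1.28 times that among the unexposed.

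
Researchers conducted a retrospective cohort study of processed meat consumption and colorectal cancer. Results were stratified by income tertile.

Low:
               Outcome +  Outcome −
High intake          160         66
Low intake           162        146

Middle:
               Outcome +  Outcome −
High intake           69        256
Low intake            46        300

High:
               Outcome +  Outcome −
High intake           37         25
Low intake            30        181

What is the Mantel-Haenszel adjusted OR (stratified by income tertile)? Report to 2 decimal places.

OR_MH = Σ(aᵢdᵢ/nᵢ) / Σ(bᵢcᵢ/nᵢ), where nᵢ is the stratum total.
Stratum 1 (Low): n = 534; a·d/n = 160·146/534 = 43.7453; b·c/n = 66·162/534 = 20.0225
Stratum 2 (Middle): n = 671; a·d/n = 69·300/671 = 30.8495; b·c/n = 256·46/671 = 17.5499
Stratum 3 (High): n = 273; a·d/n = 37·181/273 = 24.5311; b·c/n = 25·30/273 = 2.7473
OR_MH = (43.7453 + 30.8495 + 24.5311) / (20.0225 + 17.5499 + 2.7473) = 99.1259 / 40.3197 = 2.45850

2.46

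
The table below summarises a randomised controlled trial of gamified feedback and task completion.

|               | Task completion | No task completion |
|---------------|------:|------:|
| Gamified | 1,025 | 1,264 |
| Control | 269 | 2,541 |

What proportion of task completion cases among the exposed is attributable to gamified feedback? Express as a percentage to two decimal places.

78.62

Cells: a = 1025, b = 1264, c = 269, d = 2541.
Risk in exposed = 1025/2289 = 0.44779; risk in unexposed = 269/2810 = 0.09573.
RR = 0.44779/0.09573 = 4.67770
AR% = (RR − 1)/RR × 100 = (4.67770 − 1)/4.67770 × 100 = 78.6220%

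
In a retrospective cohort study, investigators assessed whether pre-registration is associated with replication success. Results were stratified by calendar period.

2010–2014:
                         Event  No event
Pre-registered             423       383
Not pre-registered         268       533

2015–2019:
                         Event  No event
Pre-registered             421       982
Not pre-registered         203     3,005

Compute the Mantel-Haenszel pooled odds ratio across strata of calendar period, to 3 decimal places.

3.872

OR_MH = Σ(aᵢdᵢ/nᵢ) / Σ(bᵢcᵢ/nᵢ), where nᵢ is the stratum total.
Stratum 1 (2010–2014): n = 1607; a·d/n = 423·533/1607 = 140.2981; b·c/n = 383·268/1607 = 63.8731
Stratum 2 (2015–2019): n = 4611; a·d/n = 421·3005/4611 = 274.3667; b·c/n = 982·203/4611 = 43.2327
OR_MH = (140.2981 + 274.3667) / (63.8731 + 43.2327) = 414.6648 / 107.1058 = 3.87155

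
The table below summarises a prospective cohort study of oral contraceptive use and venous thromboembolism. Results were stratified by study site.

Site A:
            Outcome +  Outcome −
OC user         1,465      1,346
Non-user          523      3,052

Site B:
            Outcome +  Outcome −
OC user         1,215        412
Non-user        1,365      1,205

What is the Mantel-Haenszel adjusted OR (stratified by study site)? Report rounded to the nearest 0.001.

OR_MH = Σ(aᵢdᵢ/nᵢ) / Σ(bᵢcᵢ/nᵢ), where nᵢ is the stratum total.
Stratum 1 (Site A): n = 6386; a·d/n = 1465·3052/6386 = 700.1535; b·c/n = 1346·523/6386 = 110.2346
Stratum 2 (Site B): n = 4197; a·d/n = 1215·1205/4197 = 348.8385; b·c/n = 412·1365/4197 = 133.9957
OR_MH = (700.1535 + 348.8385) / (110.2346 + 133.9957) = 1048.9919 / 244.2303 = 4.29509

4.295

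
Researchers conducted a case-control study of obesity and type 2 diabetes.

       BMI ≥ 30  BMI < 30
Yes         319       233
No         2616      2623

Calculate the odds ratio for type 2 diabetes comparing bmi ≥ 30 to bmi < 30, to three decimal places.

1.373

Reading the table with exposure as columns: a = 319 (BMI ≥ 30, case), b = 2616 (BMI ≥ 30, non-case), c = 233 (BMI < 30, case), d = 2623.
OR = (a·d)/(b·c) = (319 × 2623) / (2616 × 233) = 836737 / 609528 = 1.37276
The odds of type 2 diabetes are about 1.37 times as high in the bmi ≥ 30 group.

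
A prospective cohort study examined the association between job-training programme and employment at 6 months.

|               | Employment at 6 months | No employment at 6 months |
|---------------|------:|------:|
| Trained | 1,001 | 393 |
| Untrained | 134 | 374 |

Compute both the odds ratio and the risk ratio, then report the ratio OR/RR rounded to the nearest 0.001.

Cells: a = 1001, b = 393, c = 134, d = 374.
OR = (1001·374)/(393·134) = 374374/52662 = 7.10900
Risk in exposed = 1001/1394 = 0.71808; risk in unexposed = 134/508 = 0.26378; RR = 2.72226
OR/RR = 7.10900 / 2.72226 = 2.61143
The outcome is not rare, so the OR lies further from 1 than the RR.

2.611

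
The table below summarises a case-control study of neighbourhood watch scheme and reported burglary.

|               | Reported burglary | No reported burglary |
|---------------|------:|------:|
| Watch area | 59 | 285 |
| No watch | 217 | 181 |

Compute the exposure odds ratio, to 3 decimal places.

Cells: a = 59, b = 285, c = 217, d = 181.
OR = (a·d)/(b·c) = (59 × 181) / (285 × 217) = 10679 / 61845 = 0.17267
Exposure is associated with lower odds of reported burglary (OR = 0.17 < 1).

0.173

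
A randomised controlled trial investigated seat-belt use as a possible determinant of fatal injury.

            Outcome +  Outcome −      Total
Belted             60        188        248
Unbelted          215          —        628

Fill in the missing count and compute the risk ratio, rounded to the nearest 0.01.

0.71

The missing cell is in the unexposed row: 628 − 215 = 413.
So a = 60, b = 188, c = 215, d = 413.
RR = [a/(a+b)] / [c/(c+d)] = (60/248) / (215/628) = 0.24194/0.34236 = 0.70668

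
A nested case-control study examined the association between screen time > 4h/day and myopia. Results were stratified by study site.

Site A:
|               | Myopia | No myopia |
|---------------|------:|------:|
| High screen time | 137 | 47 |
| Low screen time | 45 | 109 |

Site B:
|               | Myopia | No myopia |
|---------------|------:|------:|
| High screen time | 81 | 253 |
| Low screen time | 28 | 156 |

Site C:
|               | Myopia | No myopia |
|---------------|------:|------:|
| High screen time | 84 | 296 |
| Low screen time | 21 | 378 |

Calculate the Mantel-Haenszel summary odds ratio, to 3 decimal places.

OR_MH = Σ(aᵢdᵢ/nᵢ) / Σ(bᵢcᵢ/nᵢ), where nᵢ is the stratum total.
Stratum 1 (Site A): n = 338; a·d/n = 137·109/338 = 44.1805; b·c/n = 47·45/338 = 6.2574
Stratum 2 (Site B): n = 518; a·d/n = 81·156/518 = 24.3938; b·c/n = 253·28/518 = 13.6757
Stratum 3 (Site C): n = 779; a·d/n = 84·378/779 = 40.7599; b·c/n = 296·21/779 = 7.9795
OR_MH = (44.1805 + 24.3938 + 40.7599) / (6.2574 + 13.6757 + 7.9795) = 109.3342 / 27.9125 = 3.91703

3.917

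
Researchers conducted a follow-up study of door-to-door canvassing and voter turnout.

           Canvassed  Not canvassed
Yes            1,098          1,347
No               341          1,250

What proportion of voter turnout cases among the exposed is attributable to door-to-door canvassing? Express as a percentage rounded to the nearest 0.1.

32.0

Reading the table with exposure as columns: a = 1098 (Canvassed, case), b = 341 (Canvassed, non-case), c = 1347 (Not canvassed, case), d = 1250.
Risk in exposed = 1098/1439 = 0.76303; risk in unexposed = 1347/2597 = 0.51868.
RR = 0.76303/0.51868 = 1.47111
AR% = (RR − 1)/RR × 100 = (1.47111 − 1)/1.47111 × 100 = 32.0242%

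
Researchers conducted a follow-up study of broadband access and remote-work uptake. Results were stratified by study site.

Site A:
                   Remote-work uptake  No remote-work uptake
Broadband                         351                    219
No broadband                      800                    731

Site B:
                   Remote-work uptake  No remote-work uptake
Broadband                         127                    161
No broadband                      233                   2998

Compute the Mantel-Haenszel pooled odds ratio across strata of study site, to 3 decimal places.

2.449

OR_MH = Σ(aᵢdᵢ/nᵢ) / Σ(bᵢcᵢ/nᵢ), where nᵢ is the stratum total.
Stratum 1 (Site A): n = 2101; a·d/n = 351·731/2101 = 122.1233; b·c/n = 219·800/2101 = 83.3889
Stratum 2 (Site B): n = 3519; a·d/n = 127·2998/3519 = 108.1972; b·c/n = 161·233/3519 = 10.6601
OR_MH = (122.1233 + 108.1972) / (83.3889 + 10.6601) = 230.3205 / 94.0490 = 2.44894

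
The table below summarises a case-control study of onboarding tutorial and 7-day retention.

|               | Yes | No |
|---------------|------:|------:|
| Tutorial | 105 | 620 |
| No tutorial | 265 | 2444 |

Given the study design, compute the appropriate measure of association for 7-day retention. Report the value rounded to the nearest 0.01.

1.56

Cells: a = 105, b = 620, c = 265, d = 2444.
This is a case-control study: participants were sampled on outcome status, so risks in the source population cannot be estimated directly — relative risk is not valid here. The odds ratio is the appropriate measure.
OR = (a·d)/(b·c) = (105 × 2444) / (620 × 265) = 256620 / 164300 = 1.56190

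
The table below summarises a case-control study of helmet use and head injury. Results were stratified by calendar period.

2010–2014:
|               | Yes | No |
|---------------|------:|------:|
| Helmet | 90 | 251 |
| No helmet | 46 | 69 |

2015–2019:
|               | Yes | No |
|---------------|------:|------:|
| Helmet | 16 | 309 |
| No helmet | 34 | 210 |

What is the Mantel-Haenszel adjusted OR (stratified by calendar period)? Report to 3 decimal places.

OR_MH = Σ(aᵢdᵢ/nᵢ) / Σ(bᵢcᵢ/nᵢ), where nᵢ is the stratum total.
Stratum 1 (2010–2014): n = 456; a·d/n = 90·69/456 = 13.6184; b·c/n = 251·46/456 = 25.3202
Stratum 2 (2015–2019): n = 569; a·d/n = 16·210/569 = 5.9051; b·c/n = 309·34/569 = 18.4640
OR_MH = (13.6184 + 5.9051) / (25.3202 + 18.4640) = 19.5235 / 43.7841 = 0.44590

0.446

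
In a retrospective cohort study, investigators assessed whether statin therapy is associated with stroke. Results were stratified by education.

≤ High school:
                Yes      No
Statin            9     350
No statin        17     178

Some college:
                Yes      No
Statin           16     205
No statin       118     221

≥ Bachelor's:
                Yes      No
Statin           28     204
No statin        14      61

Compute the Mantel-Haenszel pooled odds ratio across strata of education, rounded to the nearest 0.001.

0.234

OR_MH = Σ(aᵢdᵢ/nᵢ) / Σ(bᵢcᵢ/nᵢ), where nᵢ is the stratum total.
Stratum 1 (≤ High school): n = 554; a·d/n = 9·178/554 = 2.8917; b·c/n = 350·17/554 = 10.7401
Stratum 2 (Some college): n = 560; a·d/n = 16·221/560 = 6.3143; b·c/n = 205·118/560 = 43.1964
Stratum 3 (≥ Bachelor's): n = 307; a·d/n = 28·61/307 = 5.5635; b·c/n = 204·14/307 = 9.3029
OR_MH = (2.8917 + 6.3143 + 5.5635) / (10.7401 + 43.1964 + 9.3029) = 14.7695 / 63.2394 = 0.23355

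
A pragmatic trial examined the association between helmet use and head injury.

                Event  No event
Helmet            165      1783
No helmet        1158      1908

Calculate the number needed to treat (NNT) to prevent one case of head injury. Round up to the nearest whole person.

Risk in treated group = 165/1948 = 0.08470; risk in control = 1158/3066 = 0.37769.
Absolute risk reduction = 0.37769 − 0.08470 = 0.29299
NNT = 1 / ARR = 1 / 0.29299 = 3.413 → round up → 4

4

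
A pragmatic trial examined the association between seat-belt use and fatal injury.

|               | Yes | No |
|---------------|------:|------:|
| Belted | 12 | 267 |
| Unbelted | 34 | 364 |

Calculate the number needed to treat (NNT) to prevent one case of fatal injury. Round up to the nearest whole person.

24

Risk in treated group = 12/279 = 0.04301; risk in control = 34/398 = 0.08543.
Absolute risk reduction = 0.08543 − 0.04301 = 0.04242
NNT = 1 / ARR = 1 / 0.04242 = 23.576 → round up → 24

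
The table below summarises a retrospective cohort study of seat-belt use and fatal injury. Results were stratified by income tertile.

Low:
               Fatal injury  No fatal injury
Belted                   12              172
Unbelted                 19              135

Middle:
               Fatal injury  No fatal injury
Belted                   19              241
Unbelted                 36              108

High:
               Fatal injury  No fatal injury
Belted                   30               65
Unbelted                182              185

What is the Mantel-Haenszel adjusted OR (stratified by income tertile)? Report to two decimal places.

OR_MH = Σ(aᵢdᵢ/nᵢ) / Σ(bᵢcᵢ/nᵢ), where nᵢ is the stratum total.
Stratum 1 (Low): n = 338; a·d/n = 12·135/338 = 4.7929; b·c/n = 172·19/338 = 9.6686
Stratum 2 (Middle): n = 404; a·d/n = 19·108/404 = 5.0792; b·c/n = 241·36/404 = 21.4752
Stratum 3 (High): n = 462; a·d/n = 30·185/462 = 12.0130; b·c/n = 65·182/462 = 25.6061
OR_MH = (4.7929 + 5.0792 + 12.0130) / (9.6686 + 21.4752 + 25.6061) = 21.8851 / 56.7499 = 0.38564

0.39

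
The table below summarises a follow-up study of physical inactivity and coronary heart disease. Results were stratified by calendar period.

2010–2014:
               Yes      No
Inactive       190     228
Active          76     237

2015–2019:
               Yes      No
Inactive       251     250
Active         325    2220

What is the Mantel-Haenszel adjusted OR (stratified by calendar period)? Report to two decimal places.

4.85

OR_MH = Σ(aᵢdᵢ/nᵢ) / Σ(bᵢcᵢ/nᵢ), where nᵢ is the stratum total.
Stratum 1 (2010–2014): n = 731; a·d/n = 190·237/731 = 61.6005; b·c/n = 228·76/731 = 23.7045
Stratum 2 (2015–2019): n = 3046; a·d/n = 251·2220/3046 = 182.9350; b·c/n = 250·325/3046 = 26.6743
OR_MH = (61.6005 + 182.9350) / (23.7045 + 26.6743) = 244.5355 / 50.3788 = 4.85393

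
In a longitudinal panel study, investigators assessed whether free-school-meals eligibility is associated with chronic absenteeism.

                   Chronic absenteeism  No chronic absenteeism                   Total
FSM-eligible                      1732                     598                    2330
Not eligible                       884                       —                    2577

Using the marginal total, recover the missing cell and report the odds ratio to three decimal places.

5.547

The missing cell is in the unexposed row: 2577 − 884 = 1693.
So a = 1732, b = 598, c = 884, d = 1693.
OR = (a·d)/(b·c) = (1732 × 1693) / (598 × 884) = 2932276 / 528632 = 5.54691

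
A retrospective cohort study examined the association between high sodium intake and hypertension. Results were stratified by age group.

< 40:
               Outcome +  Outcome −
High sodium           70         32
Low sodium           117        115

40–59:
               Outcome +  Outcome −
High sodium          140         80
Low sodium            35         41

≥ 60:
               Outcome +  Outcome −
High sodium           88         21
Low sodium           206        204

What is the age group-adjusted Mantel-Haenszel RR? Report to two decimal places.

RR_MH = Σ(aᵢ·n₀ᵢ/nᵢ) / Σ(cᵢ·n₁ᵢ/nᵢ), with n₁ᵢ = aᵢ+bᵢ (exposed), n₀ᵢ = cᵢ+dᵢ (unexposed), nᵢ = n₁ᵢ+n₀ᵢ.
Stratum 1 (< 40): n₁ = 102, n₀ = 232, n = 334; a·n₀/n = 70·232/334 = 48.6228; c·n₁/n = 117·102/334 = 35.7305
Stratum 2 (40–59): n₁ = 220, n₀ = 76, n = 296; a·n₀/n = 140·76/296 = 35.9459; c·n₁/n = 35·220/296 = 26.0135
Stratum 3 (≥ 60): n₁ = 109, n₀ = 410, n = 519; a·n₀/n = 88·410/519 = 69.5183; c·n₁/n = 206·109/519 = 43.2640
RR_MH = (48.6228 + 35.9459 + 69.5183) / (35.7305 + 26.0135 + 43.2640) = 154.0870 / 105.0080 = 1.46738

1.47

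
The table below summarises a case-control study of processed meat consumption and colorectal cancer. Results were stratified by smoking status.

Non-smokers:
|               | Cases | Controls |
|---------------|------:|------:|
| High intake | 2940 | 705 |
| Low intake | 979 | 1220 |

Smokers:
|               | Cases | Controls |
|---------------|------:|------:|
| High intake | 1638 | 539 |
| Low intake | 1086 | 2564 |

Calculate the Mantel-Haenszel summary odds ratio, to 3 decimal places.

6.106

OR_MH = Σ(aᵢdᵢ/nᵢ) / Σ(bᵢcᵢ/nᵢ), where nᵢ is the stratum total.
Stratum 1 (Non-smokers): n = 5844; a·d/n = 2940·1220/5844 = 613.7577; b·c/n = 705·979/5844 = 118.1032
Stratum 2 (Smokers): n = 5827; a·d/n = 1638·2564/5827 = 720.7537; b·c/n = 539·1086/5827 = 100.4555
OR_MH = (613.7577 + 720.7537) / (118.1032 + 100.4555) = 1334.5114 / 218.5586 = 6.10596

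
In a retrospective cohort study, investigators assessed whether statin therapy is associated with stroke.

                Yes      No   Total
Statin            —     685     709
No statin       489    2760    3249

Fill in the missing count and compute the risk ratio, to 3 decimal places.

0.225

The missing cell is in the exposed row: 709 − 685 = 24.
So a = 24, b = 685, c = 489, d = 2760.
RR = [a/(a+b)] / [c/(c+d)] = (24/709) / (489/3249) = 0.03385/0.15051 = 0.22491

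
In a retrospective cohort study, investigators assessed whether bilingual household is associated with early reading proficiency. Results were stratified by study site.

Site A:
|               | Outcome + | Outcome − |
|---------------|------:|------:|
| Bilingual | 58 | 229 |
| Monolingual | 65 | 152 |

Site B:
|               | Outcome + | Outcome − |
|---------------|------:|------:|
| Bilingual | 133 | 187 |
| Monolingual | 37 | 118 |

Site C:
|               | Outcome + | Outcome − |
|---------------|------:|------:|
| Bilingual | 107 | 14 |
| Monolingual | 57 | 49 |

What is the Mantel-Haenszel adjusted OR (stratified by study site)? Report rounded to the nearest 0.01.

OR_MH = Σ(aᵢdᵢ/nᵢ) / Σ(bᵢcᵢ/nᵢ), where nᵢ is the stratum total.
Stratum 1 (Site A): n = 504; a·d/n = 58·152/504 = 17.4921; b·c/n = 229·65/504 = 29.5337
Stratum 2 (Site B): n = 475; a·d/n = 133·118/475 = 33.0400; b·c/n = 187·37/475 = 14.5663
Stratum 3 (Site C): n = 227; a·d/n = 107·49/227 = 23.0969; b·c/n = 14·57/227 = 3.5154
OR_MH = (17.4921 + 33.0400 + 23.0969) / (29.5337 + 14.5663 + 3.5154) = 73.6290 / 47.6155 = 1.54632

1.55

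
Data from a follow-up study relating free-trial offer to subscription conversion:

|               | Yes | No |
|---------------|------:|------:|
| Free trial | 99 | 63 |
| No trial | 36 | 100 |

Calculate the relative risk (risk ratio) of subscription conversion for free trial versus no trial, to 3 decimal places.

2.309

Cells: a = 99, b = 63, c = 36, d = 100.
Risk in exposed = 99/162 = 0.61111; risk in unexposed = 36/136 = 0.26471.
RR = 0.61111 / 0.26471 = 2.30864
The risk among the exposed is 2.31 times that among the unexposed.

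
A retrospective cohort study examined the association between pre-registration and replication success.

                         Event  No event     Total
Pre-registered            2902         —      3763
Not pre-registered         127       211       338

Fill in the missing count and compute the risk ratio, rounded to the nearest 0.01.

2.05

The missing cell is in the exposed row: 3763 − 2902 = 861.
So a = 2902, b = 861, c = 127, d = 211.
RR = [a/(a+b)] / [c/(c+d)] = (2902/3763) / (127/338) = 0.77119/0.37574 = 2.05247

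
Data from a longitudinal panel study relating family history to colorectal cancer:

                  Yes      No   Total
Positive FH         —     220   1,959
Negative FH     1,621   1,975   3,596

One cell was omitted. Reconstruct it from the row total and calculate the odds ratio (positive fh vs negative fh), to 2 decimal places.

The missing cell is in the exposed row: 1959 − 220 = 1739.
So a = 1739, b = 220, c = 1621, d = 1975.
OR = (a·d)/(b·c) = (1739 × 1975) / (220 × 1621) = 3434525 / 356620 = 9.63077

9.63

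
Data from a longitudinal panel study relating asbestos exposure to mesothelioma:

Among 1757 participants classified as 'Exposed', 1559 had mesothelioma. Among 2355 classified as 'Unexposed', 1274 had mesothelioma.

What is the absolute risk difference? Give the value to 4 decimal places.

From the description: a = 1559, b = 198, c = 1274, d = 1081.
Risk in exposed = 1559/1757 = 0.887308; risk in unexposed = 1274/2355 = 0.540977.
Risk difference = 0.887308 − 0.540977 = 0.346331

0.3463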